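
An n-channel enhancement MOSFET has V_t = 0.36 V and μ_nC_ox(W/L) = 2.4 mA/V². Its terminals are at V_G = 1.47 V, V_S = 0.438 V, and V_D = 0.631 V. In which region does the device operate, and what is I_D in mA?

V_GS = V_G − V_S = 1.47 − 0.438 = 1.03 V; V_DS = V_D − V_S = 0.631 − 0.438 = 0.193 V.
V_ov = V_GS − V_t = 1.03 − 0.36 = 0.672 V.
Since V_DS = 0.193 V < V_ov = 0.672 V, the device is in the triode region.
I_D = k_n [V_ov · V_DS − ½ V_DS²] = 2.4 × [0.672 × 0.193 − 0.5 × 0.193²] = 0.267 mA.

Triode; I_D = 0.267 mA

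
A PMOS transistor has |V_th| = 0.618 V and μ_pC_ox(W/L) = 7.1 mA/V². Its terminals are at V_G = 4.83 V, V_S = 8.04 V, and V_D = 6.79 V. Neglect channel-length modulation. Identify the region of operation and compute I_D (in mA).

Triode; I_D = 17.5 mA

V_SG = V_S − V_G = 8.04 − 4.83 = 3.21 V; V_SD = V_S − V_D = 8.04 − 6.79 = 1.25 V.
V_ov = V_SG − |V_th| = 3.21 − 0.618 = 2.59 V.
Since V_SD = 1.25 V < V_ov = 2.59 V, the device is in the triode region.
I_D = k_p [V_ov · V_SD − ½ V_SD²] = 7.1 × [2.59 × 1.25 − 0.5 × 1.25²] = 17.5 mA.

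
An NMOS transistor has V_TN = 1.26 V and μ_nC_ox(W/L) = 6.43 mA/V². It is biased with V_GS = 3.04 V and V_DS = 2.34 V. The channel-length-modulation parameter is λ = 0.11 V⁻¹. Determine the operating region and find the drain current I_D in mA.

V_ov = V_GS − V_TN = 3.04 − 1.26 = 1.78 V.
Since V_DS = 2.34 V ≥ V_ov = 1.78 V, the device is in saturation.
I_D = ½ k_n V_ov² (1 + λ V_DS) = 0.5 × 6.43 × 1.78² × (1 + 0.11 × 2.34) = 12.8 mA.

Saturation; I_D = 12.8 mA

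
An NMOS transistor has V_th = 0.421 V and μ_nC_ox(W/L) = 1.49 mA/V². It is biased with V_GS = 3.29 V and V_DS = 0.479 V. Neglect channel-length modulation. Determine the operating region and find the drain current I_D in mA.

V_ov = V_GS − V_th = 3.29 − 0.421 = 2.87 V.
Since V_DS = 0.479 V < V_ov = 2.87 V, the device is in the triode region.
I_D = k_n [V_ov · V_DS − ½ V_DS²] = 1.49 × [2.87 × 0.479 − 0.5 × 0.479²] = 1.88 mA.

Triode; I_D = 1.88 mA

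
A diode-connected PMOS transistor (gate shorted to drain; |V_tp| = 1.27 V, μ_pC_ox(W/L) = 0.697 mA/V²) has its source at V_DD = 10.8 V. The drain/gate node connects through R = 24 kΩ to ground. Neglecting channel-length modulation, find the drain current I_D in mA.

With gate tied to drain, V_SG = V_SD ≥ V_SG − |V_tp|, so the device is in saturation.
KCL at the drain: ½ k_p (V_SG − |V_tp|)² = (V_DD − V_SG)/R.
Let x = V_SG − 1.27. Then 8.36 x² + x − 9.53 = 0, giving x = 1.01 V (positive root), so V_SG = 2.28 V.
I_D = (V_DD − V_SG)/R = (10.8 − 2.28) / 24 = 0.355 mA.

I_D = 0.355 mA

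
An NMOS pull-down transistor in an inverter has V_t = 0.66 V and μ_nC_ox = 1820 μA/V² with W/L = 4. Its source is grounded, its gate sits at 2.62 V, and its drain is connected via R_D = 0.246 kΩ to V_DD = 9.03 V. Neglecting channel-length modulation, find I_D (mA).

I_D = 14.0 mA

V_GS = V_G = 2.62 V, so V_ov = 2.62 − 0.66 = 1.96 V.
k_n = μ_nC_ox · (W/L) = 7.28 mA/V².
Assume saturation: I_D = ½ k_n V_ov² = 0.5 × 7.28 × 1.96² = 14 mA, giving V_DS = V_DD − I_D R_D = 9.03 − 14 × 0.246 = 5.59 V.
V_DS = 5.59 V ≥ V_ov = 1.96 V, confirming saturation.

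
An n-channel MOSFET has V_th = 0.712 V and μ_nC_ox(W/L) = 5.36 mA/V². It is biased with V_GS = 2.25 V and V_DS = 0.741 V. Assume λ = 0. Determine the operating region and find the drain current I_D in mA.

Triode; I_D = 4.64 mA

V_ov = V_GS − V_th = 2.25 − 0.712 = 1.54 V.
Since V_DS = 0.741 V < V_ov = 1.54 V, the device is in the triode region.
I_D = k_n [V_ov · V_DS − ½ V_DS²] = 5.36 × [1.54 × 0.741 − 0.5 × 0.741²] = 4.64 mA.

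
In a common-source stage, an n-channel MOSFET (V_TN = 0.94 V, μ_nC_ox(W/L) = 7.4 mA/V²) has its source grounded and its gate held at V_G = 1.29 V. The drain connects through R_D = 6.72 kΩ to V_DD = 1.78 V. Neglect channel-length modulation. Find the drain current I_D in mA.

V_GS = V_G = 1.29 V, so V_ov = 1.29 − 0.94 = 0.35 V.
Assume saturation: I_D = ½ k_n V_ov² = 0.5 × 7.4 × 0.35² = 0.453 mA, giving V_DS = V_DD − I_D R_D = 1.78 − 0.453 × 6.72 = -1.27 V.
But -1.27 V < V_ov = 0.35 V, so the device is actually in triode.
In triode I_D = k_n[V_ov V_DS − ½ V_DS²] and I_D = (V_DD − V_DS)/R_D. Equating: 24.9 V_DS² − 18.4 V_DS + 1.78 = 0, giving V_DS = 0.114 V (the root below V_ov).
I_D = (1.78 − 0.114) / 6.72 = 0.248 mA.

I_D = 0.248 mA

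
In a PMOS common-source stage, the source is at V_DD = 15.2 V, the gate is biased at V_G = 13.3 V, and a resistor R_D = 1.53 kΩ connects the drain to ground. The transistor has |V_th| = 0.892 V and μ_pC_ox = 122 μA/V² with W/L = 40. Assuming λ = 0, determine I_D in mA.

V_SG = V_DD − V_G = 15.2 − 13.3 = 1.9 V, so V_ov = 1.9 − 0.892 = 1.01 V.
k_p = μ_pC_ox · (W/L) = 4.88 mA/V².
Assume saturation: I_D = ½ k_p V_ov² = 0.5 × 4.88 × 1.01² = 2.48 mA, giving V_SD = V_DD − I_D R_D = 15.2 − 2.48 × 1.53 = 11.4 V.
V_SD = 11.4 V ≥ V_ov = 1.01 V, confirming saturation.

I_D = 2.48 mA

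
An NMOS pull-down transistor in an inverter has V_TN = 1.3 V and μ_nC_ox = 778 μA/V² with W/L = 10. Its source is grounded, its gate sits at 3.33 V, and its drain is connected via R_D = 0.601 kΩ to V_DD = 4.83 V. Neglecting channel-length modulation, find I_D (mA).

I_D = 7.17 mA

V_GS = V_G = 3.33 V, so V_ov = 3.33 − 1.3 = 2.03 V.
k_n = μ_nC_ox · (W/L) = 7.78 mA/V².
Assume saturation: I_D = ½ k_n V_ov² = 0.5 × 7.78 × 2.03² = 16 mA, giving V_DS = V_DD − I_D R_D = 4.83 − 16 × 0.601 = -4.8 V.
But -4.8 V < V_ov = 2.03 V, so the device is actually in triode.
In triode I_D = k_n[V_ov V_DS − ½ V_DS²] and I_D = (V_DD − V_DS)/R_D. Equating: 2.34 V_DS² − 10.49 V_DS + 4.83 = 0, giving V_DS = 0.521 V (the root below V_ov).
I_D = (4.83 − 0.521) / 0.601 = 7.17 mA.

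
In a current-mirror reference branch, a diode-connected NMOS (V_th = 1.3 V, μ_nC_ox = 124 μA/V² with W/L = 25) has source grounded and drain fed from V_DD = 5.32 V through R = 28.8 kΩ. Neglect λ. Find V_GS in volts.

With gate tied to drain, V_GS = V_DS ≥ V_GS − V_th, so the device is in saturation.
k_n = μ_nC_ox · (W/L) = 3.1 mA/V².
KCL at the drain: ½ k_n (V_GS − V_th)² = (V_DD − V_GS)/R.
Let x = V_GS − 1.3. Then 44.6 x² + x − 4.02 = 0, giving x = 0.289 V (positive root), so V_GS = 1.59 V.
I_D = (V_DD − V_GS)/R = (5.32 − 1.59) / 28.8 = 0.13 mA.

V_GS = 1.59 V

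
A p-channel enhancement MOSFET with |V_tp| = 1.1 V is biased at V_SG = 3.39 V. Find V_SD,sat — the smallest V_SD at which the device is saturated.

V_SD,sat = 2.29 V

The boundary between triode and saturation is V_SD = V_SG − |V_tp| = V_ov.
V_ov = 3.39 − 1.1 = 2.29 V.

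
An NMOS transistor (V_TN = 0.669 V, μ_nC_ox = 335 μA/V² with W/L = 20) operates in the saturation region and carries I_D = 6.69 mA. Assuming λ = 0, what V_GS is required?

V_GS = 2.08 V

k_n = μ_nC_ox · (W/L) = 6.7 mA/V².
In saturation I_D = ½ k_n (V_GS − V_TN)², so V_GS − V_TN = √(2 I_D / k_n) = √(2 × 6.69 / 6.7) = 1.41 V.
V_GS = 0.669 + 1.41 = 2.08 V.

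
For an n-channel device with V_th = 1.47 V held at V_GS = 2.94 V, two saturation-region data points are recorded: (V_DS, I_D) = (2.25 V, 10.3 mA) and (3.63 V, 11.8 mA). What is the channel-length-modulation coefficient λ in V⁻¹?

λ = 0.138 V⁻¹

With V_GS fixed, I_D ∝ (1 + λ V_DS) in saturation, so I_D2/I_D1 = (1 + λ V_DS2)/(1 + λ V_DS1).
11.8/10.3 = 1.146 = (1 + 3.63 λ)/(1 + 2.25 λ).
Solving: λ (I_D1 V_DS2 − I_D2 V_DS1) = I_D2 − I_D1, so λ = (11.8 − 10.3) / (10.3 × 3.63 − 11.8 × 2.25) = 1.5 / 10.8 = 0.138 V⁻¹.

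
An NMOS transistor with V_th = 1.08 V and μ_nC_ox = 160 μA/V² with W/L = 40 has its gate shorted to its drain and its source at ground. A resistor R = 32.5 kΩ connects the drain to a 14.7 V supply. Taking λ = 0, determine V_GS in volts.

With gate tied to drain, V_GS = V_DS ≥ V_GS − V_th, so the device is in saturation.
k_n = μ_nC_ox · (W/L) = 6.4 mA/V².
KCL at the drain: ½ k_n (V_GS − V_th)² = (V_DD − V_GS)/R.
Let x = V_GS − 1.08. Then 104 x² + x − 13.62 = 0, giving x = 0.357 V (positive root), so V_GS = 1.44 V.
I_D = (V_DD − V_GS)/R = (14.7 − 1.44) / 32.5 = 0.408 mA.

V_GS = 1.44 V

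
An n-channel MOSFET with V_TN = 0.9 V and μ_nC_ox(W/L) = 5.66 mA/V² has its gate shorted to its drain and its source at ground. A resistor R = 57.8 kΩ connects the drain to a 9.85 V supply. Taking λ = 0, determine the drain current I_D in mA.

With gate tied to drain, V_GS = V_DS ≥ V_GS − V_TN, so the device is in saturation.
KCL at the drain: ½ k_n (V_GS − V_TN)² = (V_DD − V_GS)/R.
Let x = V_GS − 0.9. Then 164 x² + x − 8.95 = 0, giving x = 0.231 V (positive root), so V_GS = 1.13 V.
I_D = (V_DD − V_GS)/R = (9.85 − 1.13) / 57.8 = 0.151 mA.

I_D = 0.151 mA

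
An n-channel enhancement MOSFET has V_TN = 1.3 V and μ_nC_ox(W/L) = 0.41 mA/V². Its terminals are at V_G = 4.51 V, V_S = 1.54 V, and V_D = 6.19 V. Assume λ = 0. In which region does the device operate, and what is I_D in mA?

Saturation; I_D = 0.572 mA

V_GS = V_G − V_S = 4.51 − 1.54 = 2.97 V; V_DS = V_D − V_S = 6.19 − 1.54 = 4.65 V.
V_ov = V_GS − V_TN = 2.97 − 1.3 = 1.67 V.
Since V_DS = 4.65 V ≥ V_ov = 1.67 V, the device is in saturation.
I_D = ½ k_n V_ov² = 0.5 × 0.41 × 1.67² = 0.572 mA.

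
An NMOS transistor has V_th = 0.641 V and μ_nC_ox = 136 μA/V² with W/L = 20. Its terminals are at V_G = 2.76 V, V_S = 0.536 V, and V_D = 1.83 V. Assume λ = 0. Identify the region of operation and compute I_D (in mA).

Triode; I_D = 3.29 mA

V_GS = V_G − V_S = 2.76 − 0.536 = 2.22 V; V_DS = V_D − V_S = 1.83 − 0.536 = 1.29 V.
k_n = μ_nC_ox · (W/L) = 2.72 mA/V².
V_ov = V_GS − V_th = 2.22 − 0.641 = 1.58 V.
Since V_DS = 1.29 V < V_ov = 1.58 V, the device is in the triode region.
I_D = k_n [V_ov · V_DS − ½ V_DS²] = 2.72 × [1.58 × 1.29 − 0.5 × 1.29²] = 3.29 mA.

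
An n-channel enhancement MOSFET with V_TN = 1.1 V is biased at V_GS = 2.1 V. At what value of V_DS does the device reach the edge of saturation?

The boundary between triode and saturation is V_DS = V_GS − V_TN = V_ov.
V_ov = 2.1 − 1.1 = 1 V.

V_DS,sat = 1.00 V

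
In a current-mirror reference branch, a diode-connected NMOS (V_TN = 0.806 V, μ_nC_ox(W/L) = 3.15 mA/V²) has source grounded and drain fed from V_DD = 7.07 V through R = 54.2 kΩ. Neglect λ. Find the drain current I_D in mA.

With gate tied to drain, V_GS = V_DS ≥ V_GS − V_TN, so the device is in saturation.
KCL at the drain: ½ k_n (V_GS − V_TN)² = (V_DD − V_GS)/R.
Let x = V_GS − 0.806. Then 85.4 x² + x − 6.264 = 0, giving x = 0.265 V (positive root), so V_GS = 1.07 V.
I_D = (V_DD − V_GS)/R = (7.07 − 1.07) / 54.2 = 0.111 mA.

I_D = 0.111 mA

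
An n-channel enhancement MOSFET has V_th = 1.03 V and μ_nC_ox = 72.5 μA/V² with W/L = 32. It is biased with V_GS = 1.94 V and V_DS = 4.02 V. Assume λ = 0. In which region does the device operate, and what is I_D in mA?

Saturation; I_D = 0.961 mA

k_n = μ_nC_ox · (W/L) = 2.32 mA/V².
V_ov = V_GS − V_th = 1.94 − 1.03 = 0.91 V.
Since V_DS = 4.02 V ≥ V_ov = 0.91 V, the device is in saturation.
I_D = ½ k_n V_ov² = 0.5 × 2.32 × 0.91² = 0.961 mA.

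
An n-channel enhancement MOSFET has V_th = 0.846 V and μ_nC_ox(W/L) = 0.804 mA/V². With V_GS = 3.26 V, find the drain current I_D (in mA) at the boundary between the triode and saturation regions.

I_D = 2.34 mA

At the boundary V_DS = V_ov = V_GS − V_th = 3.26 − 0.846 = 2.41 V.
I_D = ½ k_n V_ov² = 0.5 × 0.804 × 2.41² = 2.34 mA.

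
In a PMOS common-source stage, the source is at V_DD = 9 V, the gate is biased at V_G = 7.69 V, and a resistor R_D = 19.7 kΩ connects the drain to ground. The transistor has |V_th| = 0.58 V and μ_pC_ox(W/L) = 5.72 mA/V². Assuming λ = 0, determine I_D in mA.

V_SG = V_DD − V_G = 9 − 7.69 = 1.31 V, so V_ov = 1.31 − 0.58 = 0.73 V.
Assume saturation: I_D = ½ k_p V_ov² = 0.5 × 5.72 × 0.73² = 1.52 mA, giving V_SD = V_DD − I_D R_D = 9 − 1.52 × 19.7 = -21 V.
But -21 V < V_ov = 0.73 V, so the device is actually in triode.
In triode I_D = k_p[V_ov V_SD − ½ V_SD²] and I_D = (V_DD − V_SD)/R_D. Equating: 56.3 V_SD² − 83.26 V_SD + 9 = 0, giving V_SD = 0.117 V (the root below V_ov).
I_D = (9 − 0.117) / 19.7 = 0.451 mA.

I_D = 0.451 mA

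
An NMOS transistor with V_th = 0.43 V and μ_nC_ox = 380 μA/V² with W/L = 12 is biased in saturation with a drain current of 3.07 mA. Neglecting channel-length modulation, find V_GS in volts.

V_GS = 1.59 V

k_n = μ_nC_ox · (W/L) = 4.56 mA/V².
In saturation I_D = ½ k_n (V_GS − V_th)², so V_GS − V_th = √(2 I_D / k_n) = √(2 × 3.07 / 4.56) = 1.16 V.
V_GS = 0.43 + 1.16 = 1.59 V.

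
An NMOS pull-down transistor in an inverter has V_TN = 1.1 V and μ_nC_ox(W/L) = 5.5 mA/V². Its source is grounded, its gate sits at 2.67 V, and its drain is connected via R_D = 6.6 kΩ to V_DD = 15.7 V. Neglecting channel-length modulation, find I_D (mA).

V_GS = V_G = 2.67 V, so V_ov = 2.67 − 1.1 = 1.57 V.
Assume saturation: I_D = ½ k_n V_ov² = 0.5 × 5.5 × 1.57² = 6.78 mA, giving V_DS = V_DD − I_D R_D = 15.7 − 6.78 × 6.6 = -29 V.
But -29 V < V_ov = 1.57 V, so the device is actually in triode.
In triode I_D = k_n[V_ov V_DS − ½ V_DS²] and I_D = (V_DD − V_DS)/R_D. Equating: 18.1 V_DS² − 57.99 V_DS + 15.7 = 0, giving V_DS = 0.299 V (the root below V_ov).
I_D = (15.7 − 0.299) / 6.6 = 2.33 mA.

I_D = 2.33 mA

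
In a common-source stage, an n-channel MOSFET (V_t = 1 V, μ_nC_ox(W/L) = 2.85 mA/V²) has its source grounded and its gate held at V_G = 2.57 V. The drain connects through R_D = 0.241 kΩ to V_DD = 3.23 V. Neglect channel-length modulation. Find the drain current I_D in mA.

V_GS = V_G = 2.57 V, so V_ov = 2.57 − 1 = 1.57 V.
Assume saturation: I_D = ½ k_n V_ov² = 0.5 × 2.85 × 1.57² = 3.51 mA, giving V_DS = V_DD − I_D R_D = 3.23 − 3.51 × 0.241 = 2.38 V.
V_DS = 2.38 V ≥ V_ov = 1.57 V, confirming saturation.

I_D = 3.51 mA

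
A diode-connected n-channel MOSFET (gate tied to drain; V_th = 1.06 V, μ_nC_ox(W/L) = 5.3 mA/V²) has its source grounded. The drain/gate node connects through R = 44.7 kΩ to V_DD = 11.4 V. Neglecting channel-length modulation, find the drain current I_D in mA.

I_D = 0.225 mA

With gate tied to drain, V_GS = V_DS ≥ V_GS − V_th, so the device is in saturation.
KCL at the drain: ½ k_n (V_GS − V_th)² = (V_DD − V_GS)/R.
Let x = V_GS − 1.06. Then 118 x² + x − 10.34 = 0, giving x = 0.291 V (positive root), so V_GS = 1.35 V.
I_D = (V_DD − V_GS)/R = (11.4 − 1.35) / 44.7 = 0.225 mA.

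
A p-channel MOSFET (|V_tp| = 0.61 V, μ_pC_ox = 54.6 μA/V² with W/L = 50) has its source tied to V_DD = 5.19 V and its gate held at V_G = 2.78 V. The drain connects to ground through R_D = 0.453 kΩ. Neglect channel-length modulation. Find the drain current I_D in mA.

V_SG = V_DD − V_G = 5.19 − 2.78 = 2.41 V, so V_ov = 2.41 − 0.61 = 1.8 V.
k_p = μ_pC_ox · (W/L) = 2.73 mA/V².
Assume saturation: I_D = ½ k_p V_ov² = 0.5 × 2.73 × 1.8² = 4.42 mA, giving V_SD = V_DD − I_D R_D = 5.19 − 4.42 × 0.453 = 3.19 V.
V_SD = 3.19 V ≥ V_ov = 1.8 V, confirming saturation.

I_D = 4.42 mA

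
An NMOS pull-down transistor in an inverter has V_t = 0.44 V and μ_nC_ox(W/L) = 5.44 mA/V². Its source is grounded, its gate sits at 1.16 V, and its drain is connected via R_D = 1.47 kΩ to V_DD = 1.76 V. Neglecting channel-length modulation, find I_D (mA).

V_GS = V_G = 1.16 V, so V_ov = 1.16 − 0.44 = 0.72 V.
Assume saturation: I_D = ½ k_n V_ov² = 0.5 × 5.44 × 0.72² = 1.41 mA, giving V_DS = V_DD − I_D R_D = 1.76 − 1.41 × 1.47 = -0.313 V.
But -0.313 V < V_ov = 0.72 V, so the device is actually in triode.
In triode I_D = k_n[V_ov V_DS − ½ V_DS²] and I_D = (V_DD − V_DS)/R_D. Equating: 4 V_DS² − 6.758 V_DS + 1.76 = 0, giving V_DS = 0.322 V (the root below V_ov).
I_D = (1.76 − 0.322) / 1.47 = 0.978 mA.

I_D = 0.978 mA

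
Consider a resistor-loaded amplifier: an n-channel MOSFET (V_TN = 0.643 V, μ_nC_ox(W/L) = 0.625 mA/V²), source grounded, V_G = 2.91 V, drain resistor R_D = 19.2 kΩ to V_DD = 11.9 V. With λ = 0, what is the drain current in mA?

I_D = 0.595 mA

V_GS = V_G = 2.91 V, so V_ov = 2.91 − 0.643 = 2.27 V.
Assume saturation: I_D = ½ k_n V_ov² = 0.5 × 0.625 × 2.27² = 1.61 mA, giving V_DS = V_DD − I_D R_D = 11.9 − 1.61 × 19.2 = -18.9 V.
But -18.9 V < V_ov = 2.27 V, so the device is actually in triode.
In triode I_D = k_n[V_ov V_DS − ½ V_DS²] and I_D = (V_DD − V_DS)/R_D. Equating: 6 V_DS² − 28.2 V_DS + 11.9 = 0, giving V_DS = 0.469 V (the root below V_ov).
I_D = (11.9 − 0.469) / 19.2 = 0.595 mA.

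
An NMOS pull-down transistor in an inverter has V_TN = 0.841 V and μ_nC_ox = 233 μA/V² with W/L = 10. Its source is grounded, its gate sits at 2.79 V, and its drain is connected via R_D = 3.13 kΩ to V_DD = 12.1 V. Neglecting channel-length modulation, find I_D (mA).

I_D = 3.52 mA

V_GS = V_G = 2.79 V, so V_ov = 2.79 − 0.841 = 1.95 V.
k_n = μ_nC_ox · (W/L) = 2.33 mA/V².
Assume saturation: I_D = ½ k_n V_ov² = 0.5 × 2.33 × 1.95² = 4.43 mA, giving V_DS = V_DD − I_D R_D = 12.1 − 4.43 × 3.13 = -1.75 V.
But -1.75 V < V_ov = 1.95 V, so the device is actually in triode.
In triode I_D = k_n[V_ov V_DS − ½ V_DS²] and I_D = (V_DD − V_DS)/R_D. Equating: 3.65 V_DS² − 15.21 V_DS + 12.1 = 0, giving V_DS = 1.07 V (the root below V_ov).
I_D = (12.1 − 1.07) / 3.13 = 3.52 mA.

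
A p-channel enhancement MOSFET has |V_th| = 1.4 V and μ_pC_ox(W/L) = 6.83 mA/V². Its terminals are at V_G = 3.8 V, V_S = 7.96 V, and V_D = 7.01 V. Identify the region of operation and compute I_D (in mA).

V_SG = V_S − V_G = 7.96 − 3.8 = 4.16 V; V_SD = V_S − V_D = 7.96 − 7.01 = 0.95 V.
V_ov = V_SG − |V_th| = 4.16 − 1.4 = 2.76 V.
Since V_SD = 0.95 V < V_ov = 2.76 V, the device is in the triode region.
I_D = k_p [V_ov · V_SD − ½ V_SD²] = 6.83 × [2.76 × 0.95 − 0.5 × 0.95²] = 14.8 mA.

Triode; I_D = 14.8 mA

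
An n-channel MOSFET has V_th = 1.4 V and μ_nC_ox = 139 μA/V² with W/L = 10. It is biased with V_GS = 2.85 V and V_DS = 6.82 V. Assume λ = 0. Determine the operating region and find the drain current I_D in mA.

k_n = μ_nC_ox · (W/L) = 1.39 mA/V².
V_ov = V_GS − V_th = 2.85 − 1.4 = 1.45 V.
Since V_DS = 6.82 V ≥ V_ov = 1.45 V, the device is in saturation.
I_D = ½ k_n V_ov² = 0.5 × 1.39 × 1.45² = 1.46 mA.

Saturation; I_D = 1.46 mA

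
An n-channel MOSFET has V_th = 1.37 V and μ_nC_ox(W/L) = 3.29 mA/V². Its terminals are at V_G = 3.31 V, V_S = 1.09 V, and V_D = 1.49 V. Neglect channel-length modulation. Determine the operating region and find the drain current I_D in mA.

Triode; I_D = 0.855 mA

V_GS = V_G − V_S = 3.31 − 1.09 = 2.22 V; V_DS = V_D − V_S = 1.49 − 1.09 = 0.4 V.
V_ov = V_GS − V_th = 2.22 − 1.37 = 0.85 V.
Since V_DS = 0.4 V < V_ov = 0.85 V, the device is in the triode region.
I_D = k_n [V_ov · V_DS − ½ V_DS²] = 3.29 × [0.85 × 0.4 − 0.5 × 0.4²] = 0.855 mA.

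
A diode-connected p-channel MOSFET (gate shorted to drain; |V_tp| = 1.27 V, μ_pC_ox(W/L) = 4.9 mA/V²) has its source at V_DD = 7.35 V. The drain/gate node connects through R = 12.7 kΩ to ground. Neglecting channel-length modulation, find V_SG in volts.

V_SG = 1.70 V

With gate tied to drain, V_SG = V_SD ≥ V_SG − |V_tp|, so the device is in saturation.
KCL at the drain: ½ k_p (V_SG − |V_tp|)² = (V_DD − V_SG)/R.
Let x = V_SG − 1.27. Then 31.1 x² + x − 6.08 = 0, giving x = 0.426 V (positive root), so V_SG = 1.7 V.
I_D = (V_DD − V_SG)/R = (7.35 − 1.7) / 12.7 = 0.445 mA.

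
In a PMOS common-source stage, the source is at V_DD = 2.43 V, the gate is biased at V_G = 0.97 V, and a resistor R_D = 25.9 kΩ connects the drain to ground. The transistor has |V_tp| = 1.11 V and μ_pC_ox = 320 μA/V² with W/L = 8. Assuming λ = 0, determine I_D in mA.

V_SG = V_DD − V_G = 2.43 − 0.97 = 1.46 V, so V_ov = 1.46 − 1.11 = 0.35 V.
k_p = μ_pC_ox · (W/L) = 2.56 mA/V².
Assume saturation: I_D = ½ k_p V_ov² = 0.5 × 2.56 × 0.35² = 0.157 mA, giving V_SD = V_DD − I_D R_D = 2.43 − 0.157 × 25.9 = -1.63 V.
But -1.63 V < V_ov = 0.35 V, so the device is actually in triode.
In triode I_D = k_p[V_ov V_SD − ½ V_SD²] and I_D = (V_DD − V_SD)/R_D. Equating: 33.2 V_SD² − 24.21 V_SD + 2.43 = 0, giving V_SD = 0.12 V (the root below V_ov).
I_D = (2.43 − 0.12) / 25.9 = 0.0892 mA.

I_D = 0.0892 mA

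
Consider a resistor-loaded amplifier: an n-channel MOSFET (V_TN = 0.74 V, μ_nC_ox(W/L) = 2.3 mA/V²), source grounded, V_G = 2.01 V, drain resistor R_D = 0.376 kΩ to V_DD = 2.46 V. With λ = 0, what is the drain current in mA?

I_D = 1.85 mA

V_GS = V_G = 2.01 V, so V_ov = 2.01 − 0.74 = 1.27 V.
Assume saturation: I_D = ½ k_n V_ov² = 0.5 × 2.3 × 1.27² = 1.85 mA, giving V_DS = V_DD − I_D R_D = 2.46 − 1.85 × 0.376 = 1.76 V.
V_DS = 1.76 V ≥ V_ov = 1.27 V, confirming saturation.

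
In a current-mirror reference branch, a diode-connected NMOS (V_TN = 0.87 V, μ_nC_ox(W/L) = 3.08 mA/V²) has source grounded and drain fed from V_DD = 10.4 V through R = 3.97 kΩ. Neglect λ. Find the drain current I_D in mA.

With gate tied to drain, V_GS = V_DS ≥ V_GS − V_TN, so the device is in saturation.
KCL at the drain: ½ k_n (V_GS − V_TN)² = (V_DD − V_GS)/R.
Let x = V_GS − 0.87. Then 6.11 x² + x − 9.53 = 0, giving x = 1.17 V (positive root), so V_GS = 2.04 V.
I_D = (V_DD − V_GS)/R = (10.4 − 2.04) / 3.97 = 2.11 mA.

I_D = 2.11 mA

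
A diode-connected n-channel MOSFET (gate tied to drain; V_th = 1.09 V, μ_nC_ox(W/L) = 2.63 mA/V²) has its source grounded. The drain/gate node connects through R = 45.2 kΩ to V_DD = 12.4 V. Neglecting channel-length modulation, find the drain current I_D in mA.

With gate tied to drain, V_GS = V_DS ≥ V_GS − V_th, so the device is in saturation.
KCL at the drain: ½ k_n (V_GS − V_th)² = (V_DD − V_GS)/R.
Let x = V_GS − 1.09. Then 59.4 x² + x − 11.31 = 0, giving x = 0.428 V (positive root), so V_GS = 1.52 V.
I_D = (V_DD − V_GS)/R = (12.4 − 1.52) / 45.2 = 0.241 mA.

I_D = 0.241 mA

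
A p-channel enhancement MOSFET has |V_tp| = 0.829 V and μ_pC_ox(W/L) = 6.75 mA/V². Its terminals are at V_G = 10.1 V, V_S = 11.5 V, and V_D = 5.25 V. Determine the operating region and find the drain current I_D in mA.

V_SG = V_S − V_G = 11.5 − 10.1 = 1.4 V; V_SD = V_S − V_D = 11.5 − 5.25 = 6.25 V.
V_ov = V_SG − |V_tp| = 1.4 − 0.829 = 0.571 V.
Since V_SD = 6.25 V ≥ V_ov = 0.571 V, the device is in saturation.
I_D = ½ k_p V_ov² = 0.5 × 6.75 × 0.571² = 1.1 mA.

Saturation; I_D = 1.10 mA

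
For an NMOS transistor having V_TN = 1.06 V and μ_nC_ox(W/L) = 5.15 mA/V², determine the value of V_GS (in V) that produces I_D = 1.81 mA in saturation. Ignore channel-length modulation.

V_GS = 1.90 V

In saturation I_D = ½ k_n (V_GS − V_TN)², so V_GS − V_TN = √(2 I_D / k_n) = √(2 × 1.81 / 5.15) = 0.838 V.
V_GS = 1.06 + 0.838 = 1.9 V.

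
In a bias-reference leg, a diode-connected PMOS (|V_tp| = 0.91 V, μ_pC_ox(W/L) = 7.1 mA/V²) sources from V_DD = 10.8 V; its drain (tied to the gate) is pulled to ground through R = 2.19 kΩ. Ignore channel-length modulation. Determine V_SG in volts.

V_SG = 1.98 V

With gate tied to drain, V_SG = V_SD ≥ V_SG − |V_tp|, so the device is in saturation.
KCL at the drain: ½ k_p (V_SG − |V_tp|)² = (V_DD − V_SG)/R.
Let x = V_SG − 0.91. Then 7.77 x² + x − 9.89 = 0, giving x = 1.07 V (positive root), so V_SG = 1.98 V.
I_D = (V_DD − V_SG)/R = (10.8 − 1.98) / 2.19 = 4.03 mA.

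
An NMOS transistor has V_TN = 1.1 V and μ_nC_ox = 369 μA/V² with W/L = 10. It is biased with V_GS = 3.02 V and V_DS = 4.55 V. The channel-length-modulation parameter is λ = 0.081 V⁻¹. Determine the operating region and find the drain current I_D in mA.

Saturation; I_D = 9.31 mA

k_n = μ_nC_ox · (W/L) = 3.69 mA/V².
V_ov = V_GS − V_TN = 3.02 − 1.1 = 1.92 V.
Since V_DS = 4.55 V ≥ V_ov = 1.92 V, the device is in saturation.
I_D = ½ k_n V_ov² (1 + λ V_DS) = 0.5 × 3.69 × 1.92² × (1 + 0.081 × 4.55) = 9.31 mA.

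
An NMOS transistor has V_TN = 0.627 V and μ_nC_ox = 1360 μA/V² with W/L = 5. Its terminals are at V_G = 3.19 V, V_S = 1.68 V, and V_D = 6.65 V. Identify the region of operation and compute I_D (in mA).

Saturation; I_D = 2.65 mA

V_GS = V_G − V_S = 3.19 − 1.68 = 1.51 V; V_DS = V_D − V_S = 6.65 − 1.68 = 4.97 V.
k_n = μ_nC_ox · (W/L) = 6.8 mA/V².
V_ov = V_GS − V_TN = 1.51 − 0.627 = 0.883 V.
Since V_DS = 4.97 V ≥ V_ov = 0.883 V, the device is in saturation.
I_D = ½ k_n V_ov² = 0.5 × 6.8 × 0.883² = 2.65 mA.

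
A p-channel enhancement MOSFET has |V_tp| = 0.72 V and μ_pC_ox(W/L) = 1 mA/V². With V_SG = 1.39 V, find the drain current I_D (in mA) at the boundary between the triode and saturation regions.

I_D = 0.224 mA

At the boundary V_SD = V_ov = V_SG − |V_tp| = 1.39 − 0.72 = 0.67 V.
I_D = ½ k_p V_ov² = 0.5 × 1 × 0.67² = 0.224 mA.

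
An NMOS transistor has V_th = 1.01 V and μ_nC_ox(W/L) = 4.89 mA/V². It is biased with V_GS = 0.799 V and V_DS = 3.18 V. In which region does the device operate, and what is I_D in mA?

V_GS = 0.799 V < V_th = 1.01 V, so the transistor is in cutoff.

Cutoff; I_D = 0 mA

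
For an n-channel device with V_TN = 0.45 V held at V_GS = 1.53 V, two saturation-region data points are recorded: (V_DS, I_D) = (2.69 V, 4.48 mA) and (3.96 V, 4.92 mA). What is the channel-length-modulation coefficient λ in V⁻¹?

With V_GS fixed, I_D ∝ (1 + λ V_DS) in saturation, so I_D2/I_D1 = (1 + λ V_DS2)/(1 + λ V_DS1).
4.92/4.48 = 1.098 = (1 + 3.96 λ)/(1 + 2.69 λ).
Solving: λ (I_D1 V_DS2 − I_D2 V_DS1) = I_D2 − I_D1, so λ = (4.92 − 4.48) / (4.48 × 3.96 − 4.92 × 2.69) = 0.44 / 4.51 = 0.0976 V⁻¹.

λ = 0.0976 V⁻¹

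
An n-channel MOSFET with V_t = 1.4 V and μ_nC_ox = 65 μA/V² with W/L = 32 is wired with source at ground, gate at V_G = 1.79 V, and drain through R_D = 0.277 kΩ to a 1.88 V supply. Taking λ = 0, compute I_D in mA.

V_GS = V_G = 1.79 V, so V_ov = 1.79 − 1.4 = 0.39 V.
k_n = μ_nC_ox · (W/L) = 2.08 mA/V².
Assume saturation: I_D = ½ k_n V_ov² = 0.5 × 2.08 × 0.39² = 0.158 mA, giving V_DS = V_DD − I_D R_D = 1.88 − 0.158 × 0.277 = 1.84 V.
V_DS = 1.84 V ≥ V_ov = 0.39 V, confirming saturation.

I_D = 0.158 mA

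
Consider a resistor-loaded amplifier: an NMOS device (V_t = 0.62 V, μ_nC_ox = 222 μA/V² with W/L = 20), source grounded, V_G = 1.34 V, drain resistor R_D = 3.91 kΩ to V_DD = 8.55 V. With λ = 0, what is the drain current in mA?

V_GS = V_G = 1.34 V, so V_ov = 1.34 − 0.62 = 0.72 V.
k_n = μ_nC_ox · (W/L) = 4.44 mA/V².
Assume saturation: I_D = ½ k_n V_ov² = 0.5 × 4.44 × 0.72² = 1.15 mA, giving V_DS = V_DD − I_D R_D = 8.55 − 1.15 × 3.91 = 4.05 V.
V_DS = 4.05 V ≥ V_ov = 0.72 V, confirming saturation.

I_D = 1.15 mA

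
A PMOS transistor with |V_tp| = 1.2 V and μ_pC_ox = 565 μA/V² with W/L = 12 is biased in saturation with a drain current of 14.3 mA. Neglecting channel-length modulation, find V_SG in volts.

V_SG = 3.25 V

k_p = μ_pC_ox · (W/L) = 6.78 mA/V².
In saturation I_D = ½ k_p (V_SG − |V_tp|)², so V_SG − |V_tp| = √(2 I_D / k_p) = √(2 × 14.3 / 6.78) = 2.05 V.
V_SG = 1.2 + 2.05 = 3.25 V.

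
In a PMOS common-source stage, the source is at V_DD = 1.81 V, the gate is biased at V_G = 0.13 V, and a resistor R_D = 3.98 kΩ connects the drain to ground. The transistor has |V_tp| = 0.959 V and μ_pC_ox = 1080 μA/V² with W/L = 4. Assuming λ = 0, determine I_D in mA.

V_SG = V_DD − V_G = 1.81 − 0.13 = 1.68 V, so V_ov = 1.68 − 0.959 = 0.721 V.
k_p = μ_pC_ox · (W/L) = 4.32 mA/V².
Assume saturation: I_D = ½ k_p V_ov² = 0.5 × 4.32 × 0.721² = 1.12 mA, giving V_SD = V_DD − I_D R_D = 1.81 − 1.12 × 3.98 = -2.66 V.
But -2.66 V < V_ov = 0.721 V, so the device is actually in triode.
In triode I_D = k_p[V_ov V_SD − ½ V_SD²] and I_D = (V_DD − V_SD)/R_D. Equating: 8.6 V_SD² − 13.4 V_SD + 1.81 = 0, giving V_SD = 0.149 V (the root below V_ov).
I_D = (1.81 − 0.149) / 3.98 = 0.417 mA.

I_D = 0.417 mA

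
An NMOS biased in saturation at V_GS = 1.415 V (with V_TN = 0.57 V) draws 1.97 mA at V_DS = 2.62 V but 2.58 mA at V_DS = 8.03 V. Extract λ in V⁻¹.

With V_GS fixed, I_D ∝ (1 + λ V_DS) in saturation, so I_D2/I_D1 = (1 + λ V_DS2)/(1 + λ V_DS1).
2.58/1.97 = 1.31 = (1 + 8.03 λ)/(1 + 2.62 λ).
Solving: λ (I_D1 V_DS2 − I_D2 V_DS1) = I_D2 − I_D1, so λ = (2.58 − 1.97) / (1.97 × 8.03 − 2.58 × 2.62) = 0.61 / 9.06 = 0.0673 V⁻¹.

λ = 0.0673 V⁻¹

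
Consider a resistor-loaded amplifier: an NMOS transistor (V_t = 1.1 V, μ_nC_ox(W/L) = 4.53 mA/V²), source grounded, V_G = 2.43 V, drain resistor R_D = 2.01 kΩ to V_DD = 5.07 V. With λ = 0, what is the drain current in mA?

I_D = 2.29 mA

V_GS = V_G = 2.43 V, so V_ov = 2.43 − 1.1 = 1.33 V.
Assume saturation: I_D = ½ k_n V_ov² = 0.5 × 4.53 × 1.33² = 4.01 mA, giving V_DS = V_DD − I_D R_D = 5.07 − 4.01 × 2.01 = -2.98 V.
But -2.98 V < V_ov = 1.33 V, so the device is actually in triode.
In triode I_D = k_n[V_ov V_DS − ½ V_DS²] and I_D = (V_DD − V_DS)/R_D. Equating: 4.55 V_DS² − 13.11 V_DS + 5.07 = 0, giving V_DS = 0.46 V (the root below V_ov).
I_D = (5.07 − 0.46) / 2.01 = 2.29 mA.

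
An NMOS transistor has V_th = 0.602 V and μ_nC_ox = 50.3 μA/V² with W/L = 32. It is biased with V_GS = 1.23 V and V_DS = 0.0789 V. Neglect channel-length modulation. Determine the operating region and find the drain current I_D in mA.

Triode; I_D = 0.0747 mA

k_n = μ_nC_ox · (W/L) = 1.61 mA/V².
V_ov = V_GS − V_th = 1.23 − 0.602 = 0.628 V.
Since V_DS = 0.0789 V < V_ov = 0.628 V, the device is in the triode region.
I_D = k_n [V_ov · V_DS − ½ V_DS²] = 1.61 × [0.628 × 0.0789 − 0.5 × 0.0789²] = 0.0747 mA.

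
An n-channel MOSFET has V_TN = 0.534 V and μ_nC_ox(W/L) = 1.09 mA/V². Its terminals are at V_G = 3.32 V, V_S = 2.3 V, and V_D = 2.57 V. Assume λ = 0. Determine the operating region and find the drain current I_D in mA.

V_GS = V_G − V_S = 3.32 − 2.3 = 1.02 V; V_DS = V_D − V_S = 2.57 − 2.3 = 0.27 V.
V_ov = V_GS − V_TN = 1.02 − 0.534 = 0.486 V.
Since V_DS = 0.27 V < V_ov = 0.486 V, the device is in the triode region.
I_D = k_n [V_ov · V_DS − ½ V_DS²] = 1.09 × [0.486 × 0.27 − 0.5 × 0.27²] = 0.103 mA.

Triode; I_D = 0.103 mA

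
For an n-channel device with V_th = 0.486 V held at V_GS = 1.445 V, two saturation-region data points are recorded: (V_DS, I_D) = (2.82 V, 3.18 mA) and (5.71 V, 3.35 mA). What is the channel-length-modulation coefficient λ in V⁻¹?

λ = 0.0195 V⁻¹

With V_GS fixed, I_D ∝ (1 + λ V_DS) in saturation, so I_D2/I_D1 = (1 + λ V_DS2)/(1 + λ V_DS1).
3.35/3.18 = 1.053 = (1 + 5.71 λ)/(1 + 2.82 λ).
Solving: λ (I_D1 V_DS2 − I_D2 V_DS1) = I_D2 − I_D1, so λ = (3.35 − 3.18) / (3.18 × 5.71 − 3.35 × 2.82) = 0.17 / 8.71 = 0.0195 V⁻¹.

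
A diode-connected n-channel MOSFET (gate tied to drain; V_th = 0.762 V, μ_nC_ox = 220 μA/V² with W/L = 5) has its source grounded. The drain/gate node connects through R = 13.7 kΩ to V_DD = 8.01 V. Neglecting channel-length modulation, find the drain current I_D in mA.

I_D = 0.462 mA

With gate tied to drain, V_GS = V_DS ≥ V_GS − V_th, so the device is in saturation.
k_n = μ_nC_ox · (W/L) = 1.1 mA/V².
KCL at the drain: ½ k_n (V_GS − V_th)² = (V_DD − V_GS)/R.
Let x = V_GS − 0.762. Then 7.54 x² + x − 7.248 = 0, giving x = 0.917 V (positive root), so V_GS = 1.68 V.
I_D = (V_DD − V_GS)/R = (8.01 − 1.68) / 13.7 = 0.462 mA.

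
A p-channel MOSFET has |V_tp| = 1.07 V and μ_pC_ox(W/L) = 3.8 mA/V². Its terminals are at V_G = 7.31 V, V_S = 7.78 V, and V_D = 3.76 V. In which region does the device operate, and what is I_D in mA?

Cutoff; I_D = 0 mA

V_SG = V_S − V_G = 7.78 − 7.31 = 0.47 V; V_SD = V_S − V_D = 7.78 − 3.76 = 4.02 V.
V_SG = 0.47 V < |V_tp| = 1.07 V, so the transistor is in cutoff.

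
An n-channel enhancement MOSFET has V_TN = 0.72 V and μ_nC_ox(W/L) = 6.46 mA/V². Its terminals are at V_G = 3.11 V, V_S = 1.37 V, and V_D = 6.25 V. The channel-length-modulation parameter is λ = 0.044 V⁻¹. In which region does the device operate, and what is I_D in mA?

Saturation; I_D = 4.08 mA

V_GS = V_G − V_S = 3.11 − 1.37 = 1.74 V; V_DS = V_D − V_S = 6.25 − 1.37 = 4.88 V.
V_ov = V_GS − V_TN = 1.74 − 0.72 = 1.02 V.
Since V_DS = 4.88 V ≥ V_ov = 1.02 V, the device is in saturation.
I_D = ½ k_n V_ov² (1 + λ V_DS) = 0.5 × 6.46 × 1.02² × (1 + 0.044 × 4.88) = 4.08 mA.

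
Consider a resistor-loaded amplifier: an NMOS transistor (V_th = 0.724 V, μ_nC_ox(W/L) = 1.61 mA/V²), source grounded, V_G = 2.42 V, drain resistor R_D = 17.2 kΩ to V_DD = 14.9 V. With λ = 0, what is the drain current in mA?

I_D = 0.846 mA

V_GS = V_G = 2.42 V, so V_ov = 2.42 − 0.724 = 1.7 V.
Assume saturation: I_D = ½ k_n V_ov² = 0.5 × 1.61 × 1.7² = 2.32 mA, giving V_DS = V_DD − I_D R_D = 14.9 − 2.32 × 17.2 = -24.9 V.
But -24.9 V < V_ov = 1.7 V, so the device is actually in triode.
In triode I_D = k_n[V_ov V_DS − ½ V_DS²] and I_D = (V_DD − V_DS)/R_D. Equating: 13.8 V_DS² − 47.97 V_DS + 14.9 = 0, giving V_DS = 0.345 V (the root below V_ov).
I_D = (14.9 − 0.345) / 17.2 = 0.846 mA.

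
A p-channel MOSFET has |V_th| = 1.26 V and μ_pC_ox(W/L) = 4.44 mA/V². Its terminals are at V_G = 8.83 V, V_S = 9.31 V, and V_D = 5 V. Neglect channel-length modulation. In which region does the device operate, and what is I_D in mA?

Cutoff; I_D = 0 mA

V_SG = V_S − V_G = 9.31 − 8.83 = 0.48 V; V_SD = V_S − V_D = 9.31 − 5 = 4.31 V.
V_SG = 0.48 V < |V_th| = 1.26 V, so the transistor is in cutoff.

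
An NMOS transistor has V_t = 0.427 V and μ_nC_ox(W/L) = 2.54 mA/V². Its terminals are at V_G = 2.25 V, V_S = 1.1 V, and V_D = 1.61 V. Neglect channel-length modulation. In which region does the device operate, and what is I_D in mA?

V_GS = V_G − V_S = 2.25 − 1.1 = 1.15 V; V_DS = V_D − V_S = 1.61 − 1.1 = 0.51 V.
V_ov = V_GS − V_t = 1.15 − 0.427 = 0.723 V.
Since V_DS = 0.51 V < V_ov = 0.723 V, the device is in the triode region.
I_D = k_n [V_ov · V_DS − ½ V_DS²] = 2.54 × [0.723 × 0.51 − 0.5 × 0.51²] = 0.606 mA.

Triode; I_D = 0.606 mA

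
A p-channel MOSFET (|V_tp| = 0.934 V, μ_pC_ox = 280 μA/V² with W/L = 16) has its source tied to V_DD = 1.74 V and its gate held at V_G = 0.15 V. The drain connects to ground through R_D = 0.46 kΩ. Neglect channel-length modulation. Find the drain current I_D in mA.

V_SG = V_DD − V_G = 1.74 − 0.15 = 1.59 V, so V_ov = 1.59 − 0.934 = 0.656 V.
k_p = μ_pC_ox · (W/L) = 4.48 mA/V².
Assume saturation: I_D = ½ k_p V_ov² = 0.5 × 4.48 × 0.656² = 0.964 mA, giving V_SD = V_DD − I_D R_D = 1.74 − 0.964 × 0.46 = 1.3 V.
V_SD = 1.3 V ≥ V_ov = 0.656 V, confirming saturation.

I_D = 0.964 mA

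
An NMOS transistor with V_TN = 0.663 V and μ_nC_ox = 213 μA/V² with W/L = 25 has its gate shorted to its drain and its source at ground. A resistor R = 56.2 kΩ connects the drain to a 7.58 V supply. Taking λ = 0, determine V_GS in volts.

With gate tied to drain, V_GS = V_DS ≥ V_GS − V_TN, so the device is in saturation.
k_n = μ_nC_ox · (W/L) = 5.325 mA/V².
KCL at the drain: ½ k_n (V_GS − V_TN)² = (V_DD − V_GS)/R.
Let x = V_GS − 0.663. Then 150 x² + x − 6.917 = 0, giving x = 0.212 V (positive root), so V_GS = 0.875 V.
I_D = (V_DD − V_GS)/R = (7.58 − 0.875) / 56.2 = 0.119 mA.

V_GS = 0.875 V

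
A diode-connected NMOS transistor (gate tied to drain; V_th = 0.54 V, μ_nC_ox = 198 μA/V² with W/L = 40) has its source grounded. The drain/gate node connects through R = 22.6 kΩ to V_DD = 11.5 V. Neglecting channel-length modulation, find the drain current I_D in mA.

With gate tied to drain, V_GS = V_DS ≥ V_GS − V_th, so the device is in saturation.
k_n = μ_nC_ox · (W/L) = 7.92 mA/V².
KCL at the drain: ½ k_n (V_GS − V_th)² = (V_DD − V_GS)/R.
Let x = V_GS − 0.54. Then 89.5 x² + x − 10.96 = 0, giving x = 0.344 V (positive root), so V_GS = 0.884 V.
I_D = (V_DD − V_GS)/R = (11.5 − 0.884) / 22.6 = 0.47 mA.

I_D = 0.470 mA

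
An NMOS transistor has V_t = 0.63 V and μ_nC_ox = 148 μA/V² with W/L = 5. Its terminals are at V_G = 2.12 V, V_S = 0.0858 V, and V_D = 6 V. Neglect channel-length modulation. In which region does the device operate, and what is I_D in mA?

Saturation; I_D = 0.730 mA

V_GS = V_G − V_S = 2.12 − 0.0858 = 2.03 V; V_DS = V_D − V_S = 6 − 0.0858 = 5.91 V.
k_n = μ_nC_ox · (W/L) = 0.74 mA/V².
V_ov = V_GS − V_t = 2.03 − 0.63 = 1.4 V.
Since V_DS = 5.91 V ≥ V_ov = 1.4 V, the device is in saturation.
I_D = ½ k_n V_ov² = 0.5 × 0.74 × 1.4² = 0.73 mA.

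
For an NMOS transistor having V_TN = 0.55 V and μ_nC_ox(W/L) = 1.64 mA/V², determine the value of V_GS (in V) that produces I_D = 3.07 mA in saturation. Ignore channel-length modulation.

In saturation I_D = ½ k_n (V_GS − V_TN)², so V_GS − V_TN = √(2 I_D / k_n) = √(2 × 3.07 / 1.64) = 1.93 V.
V_GS = 0.55 + 1.93 = 2.48 V.

V_GS = 2.48 V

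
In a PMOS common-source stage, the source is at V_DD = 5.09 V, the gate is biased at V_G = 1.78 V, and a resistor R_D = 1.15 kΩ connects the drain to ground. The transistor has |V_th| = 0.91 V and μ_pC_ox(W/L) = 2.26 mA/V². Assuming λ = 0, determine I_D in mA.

I_D = 3.71 mA

V_SG = V_DD − V_G = 5.09 − 1.78 = 3.31 V, so V_ov = 3.31 − 0.91 = 2.4 V.
Assume saturation: I_D = ½ k_p V_ov² = 0.5 × 2.26 × 2.4² = 6.51 mA, giving V_SD = V_DD − I_D R_D = 5.09 − 6.51 × 1.15 = -2.4 V.
But -2.4 V < V_ov = 2.4 V, so the device is actually in triode.
In triode I_D = k_p[V_ov V_SD − ½ V_SD²] and I_D = (V_DD − V_SD)/R_D. Equating: 1.3 V_SD² − 7.238 V_SD + 5.09 = 0, giving V_SD = 0.826 V (the root below V_ov).
I_D = (5.09 − 0.826) / 1.15 = 3.71 mA.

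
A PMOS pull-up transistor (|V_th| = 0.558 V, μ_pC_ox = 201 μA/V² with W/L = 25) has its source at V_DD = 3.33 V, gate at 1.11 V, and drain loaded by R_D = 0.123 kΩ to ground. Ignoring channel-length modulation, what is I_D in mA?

I_D = 6.94 mA

V_SG = V_DD − V_G = 3.33 − 1.11 = 2.22 V, so V_ov = 2.22 − 0.558 = 1.66 V.
k_p = μ_pC_ox · (W/L) = 5.025 mA/V².
Assume saturation: I_D = ½ k_p V_ov² = 0.5 × 5.025 × 1.66² = 6.94 mA, giving V_SD = V_DD − I_D R_D = 3.33 − 6.94 × 0.123 = 2.48 V.
V_SD = 2.48 V ≥ V_ov = 1.66 V, confirming saturation.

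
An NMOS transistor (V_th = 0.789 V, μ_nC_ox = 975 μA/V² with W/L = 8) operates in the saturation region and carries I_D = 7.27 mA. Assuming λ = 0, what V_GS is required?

V_GS = 2.15 V

k_n = μ_nC_ox · (W/L) = 7.8 mA/V².
In saturation I_D = ½ k_n (V_GS − V_th)², so V_GS − V_th = √(2 I_D / k_n) = √(2 × 7.27 / 7.8) = 1.37 V.
V_GS = 0.789 + 1.37 = 2.15 V.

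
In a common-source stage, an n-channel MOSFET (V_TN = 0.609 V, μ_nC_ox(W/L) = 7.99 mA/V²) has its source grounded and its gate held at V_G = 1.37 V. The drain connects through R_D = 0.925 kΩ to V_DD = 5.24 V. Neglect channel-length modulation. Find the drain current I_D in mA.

I_D = 2.31 mA

V_GS = V_G = 1.37 V, so V_ov = 1.37 − 0.609 = 0.761 V.
Assume saturation: I_D = ½ k_n V_ov² = 0.5 × 7.99 × 0.761² = 2.31 mA, giving V_DS = V_DD − I_D R_D = 5.24 − 2.31 × 0.925 = 3.1 V.
V_DS = 3.1 V ≥ V_ov = 0.761 V, confirming saturation.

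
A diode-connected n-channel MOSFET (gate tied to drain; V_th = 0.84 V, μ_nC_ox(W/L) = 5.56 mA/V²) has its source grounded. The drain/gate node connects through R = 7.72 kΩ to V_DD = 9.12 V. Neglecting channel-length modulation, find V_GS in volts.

V_GS = 1.44 V

With gate tied to drain, V_GS = V_DS ≥ V_GS − V_th, so the device is in saturation.
KCL at the drain: ½ k_n (V_GS − V_th)² = (V_DD − V_GS)/R.
Let x = V_GS − 0.84. Then 21.5 x² + x − 8.28 = 0, giving x = 0.598 V (positive root), so V_GS = 1.44 V.
I_D = (V_DD − V_GS)/R = (9.12 − 1.44) / 7.72 = 0.995 mA.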